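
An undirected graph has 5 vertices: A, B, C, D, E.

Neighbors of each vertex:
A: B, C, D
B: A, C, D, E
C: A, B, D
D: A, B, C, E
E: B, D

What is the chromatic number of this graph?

A, B, C, D are mutually adjacent (a clique of size 4), so at least 4 colors are needed.
4 colors suffice: color 1 → {B}; color 2 → {D}; color 3 → {A, E}; color 4 → {C}. No two adjacent vertices share a color.

4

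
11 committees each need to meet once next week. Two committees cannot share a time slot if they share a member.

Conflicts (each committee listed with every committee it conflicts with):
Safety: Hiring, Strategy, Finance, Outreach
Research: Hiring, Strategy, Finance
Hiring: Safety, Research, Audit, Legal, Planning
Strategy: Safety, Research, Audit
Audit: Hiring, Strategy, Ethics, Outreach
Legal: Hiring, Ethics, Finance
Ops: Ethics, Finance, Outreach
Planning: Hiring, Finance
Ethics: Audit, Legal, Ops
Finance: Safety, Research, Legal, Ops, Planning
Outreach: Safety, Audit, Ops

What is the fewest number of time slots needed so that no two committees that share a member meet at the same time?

Ops and Outreach conflict, so at least 2 time slots are needed.
Using 2 time slots: Safety=2, Research=2, Hiring=1, Strategy=1, Audit=2, Legal=2, Ops=2, Planning=2, Ethics=1, Finance=1, Outreach=1. Each listed conflict is separated.

2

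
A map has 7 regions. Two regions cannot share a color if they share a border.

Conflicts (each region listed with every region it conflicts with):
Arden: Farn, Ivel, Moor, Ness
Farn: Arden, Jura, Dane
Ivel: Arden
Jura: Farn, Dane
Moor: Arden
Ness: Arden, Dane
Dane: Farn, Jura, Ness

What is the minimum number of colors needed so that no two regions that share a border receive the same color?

3

Farn, Jura, Dane all conflict with each other, so at least 3 colors are needed.
3 colors suffice: color 1 → {Arden, Dane}; color 2 → {Farn, Ivel, Moor, Ness}; color 3 → {Jura}. Every pair that conflicts lands in different colors.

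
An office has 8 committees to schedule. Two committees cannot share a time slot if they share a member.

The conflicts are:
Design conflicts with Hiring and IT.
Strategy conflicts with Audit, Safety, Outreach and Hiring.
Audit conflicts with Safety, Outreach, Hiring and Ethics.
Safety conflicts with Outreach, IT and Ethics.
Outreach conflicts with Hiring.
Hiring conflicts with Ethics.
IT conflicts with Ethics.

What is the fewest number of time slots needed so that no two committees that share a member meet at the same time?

4

Strategy, Audit, Outreach, Hiring pairwise conflict, so at least 4 time slots are needed.
4 time slots suffice: Design=3, Strategy=3, Audit=1, Safety=2, Outreach=4, Hiring=2, IT=1, Ethics=3. No two conflicting committees share a time slot.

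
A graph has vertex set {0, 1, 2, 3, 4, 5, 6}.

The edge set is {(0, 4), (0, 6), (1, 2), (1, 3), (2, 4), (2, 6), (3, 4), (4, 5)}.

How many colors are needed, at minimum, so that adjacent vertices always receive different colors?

2

1 and 2 are adjacent, so at least 2 colors are needed.
2 colors suffice: 0=blue, 1=red, 2=blue, 3=blue, 4=red, 5=blue, 6=red. Each edge has distinct colors on its endpoints.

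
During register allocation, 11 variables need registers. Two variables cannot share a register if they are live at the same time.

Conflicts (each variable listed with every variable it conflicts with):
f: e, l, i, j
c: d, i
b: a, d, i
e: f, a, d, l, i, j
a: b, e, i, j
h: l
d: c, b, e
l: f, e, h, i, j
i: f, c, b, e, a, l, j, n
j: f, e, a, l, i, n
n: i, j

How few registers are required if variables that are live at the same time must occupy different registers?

5

f, e, l, i, j all conflict with each other, so at least 5 registers are needed.
A valid assignment using 5 registers: f=5, c=2, b=2, e=3, a=4, h=1, d=1, l=4, i=1, j=2, n=3. Every pair that conflicts lands in different registers.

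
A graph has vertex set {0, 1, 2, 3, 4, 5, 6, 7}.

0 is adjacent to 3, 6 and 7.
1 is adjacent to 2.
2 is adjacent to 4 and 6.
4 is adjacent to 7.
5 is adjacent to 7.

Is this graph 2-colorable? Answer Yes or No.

No

The cycle 7-4-2-6-0-7 has odd length 5, so it cannot be 2-colored; at least 3 colors are needed.
So 2 colors are not enough.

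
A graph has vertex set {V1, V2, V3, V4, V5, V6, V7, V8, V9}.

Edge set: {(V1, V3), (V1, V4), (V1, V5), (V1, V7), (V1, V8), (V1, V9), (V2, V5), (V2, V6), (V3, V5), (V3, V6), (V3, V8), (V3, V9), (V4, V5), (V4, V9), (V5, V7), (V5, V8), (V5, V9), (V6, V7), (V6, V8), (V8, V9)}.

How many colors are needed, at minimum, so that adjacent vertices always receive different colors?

5

V1, V3, V5, V8, V9 are mutually adjacent (a clique of size 5), so at least 5 colors are needed.
5 colors suffice: V1=2, V2=2, V3=5, V4=3, V5=1, V6=1, V7=3, V8=3, V9=4. No two adjacent vertices share a color.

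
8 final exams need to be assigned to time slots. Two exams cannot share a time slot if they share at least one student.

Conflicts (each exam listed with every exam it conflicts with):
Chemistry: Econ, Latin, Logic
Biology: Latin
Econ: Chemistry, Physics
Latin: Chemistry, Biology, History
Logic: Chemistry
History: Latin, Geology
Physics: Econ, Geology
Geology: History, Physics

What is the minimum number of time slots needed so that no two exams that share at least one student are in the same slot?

2

Physics and Geology conflict, so at least 2 time slots are needed.
2 time slots suffice: time slot 1 → {Econ, Latin, Logic, Geology}; time slot 2 → {Chemistry, Biology, History, Physics}. Every pair that conflicts lands in different time slots.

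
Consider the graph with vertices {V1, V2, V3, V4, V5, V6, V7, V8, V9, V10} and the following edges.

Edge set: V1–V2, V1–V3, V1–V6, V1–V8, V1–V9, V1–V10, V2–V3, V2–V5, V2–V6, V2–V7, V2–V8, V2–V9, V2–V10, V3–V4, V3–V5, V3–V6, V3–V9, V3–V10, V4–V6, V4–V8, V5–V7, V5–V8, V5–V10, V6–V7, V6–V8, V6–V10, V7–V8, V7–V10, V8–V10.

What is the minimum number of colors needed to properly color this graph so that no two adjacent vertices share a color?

5

V1, V2, V3, V6, V10 form a clique, so at least 5 colors are needed.
A valid assignment using 5 colors: V1=5, V2=1, V3=2, V4=1, V5=4, V6=4, V7=5, V8=2, V9=3, V10=3. Every edge joins two different colors.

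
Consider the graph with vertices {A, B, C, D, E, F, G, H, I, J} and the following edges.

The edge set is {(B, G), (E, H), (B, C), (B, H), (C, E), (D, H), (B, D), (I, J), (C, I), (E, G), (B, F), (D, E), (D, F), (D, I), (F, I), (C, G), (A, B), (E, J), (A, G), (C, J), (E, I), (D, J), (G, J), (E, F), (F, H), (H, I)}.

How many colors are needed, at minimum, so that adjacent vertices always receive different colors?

D, E, F, H, I are pairwise adjacent (a clique of size 5), so at least 5 colors are needed.
5 colors suffice: color 1 → {B, E}; color 2 → {G, I}; color 3 → {A, C, D}; color 4 → {H, J}; color 5 → {F}. Each edge has distinct colors on its endpoints.

5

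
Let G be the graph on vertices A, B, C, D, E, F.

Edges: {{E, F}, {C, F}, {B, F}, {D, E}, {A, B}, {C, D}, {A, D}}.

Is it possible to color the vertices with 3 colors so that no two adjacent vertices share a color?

Yes

The chromatic number is 3. The cycle E-D-A-B-F-E has odd length 5, so it cannot be 2-colored; at least 3 colors are needed.
3 colors suffice: color red → {D, F}; color blue → {A, C, E}; color green → {B}.
That is already a proper 3-coloring.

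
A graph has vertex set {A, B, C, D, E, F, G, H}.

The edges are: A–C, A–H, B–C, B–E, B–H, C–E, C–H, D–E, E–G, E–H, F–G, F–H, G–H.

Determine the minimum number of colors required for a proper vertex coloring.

B, C, E, H are mutually adjacent (a clique of size 4), so at least 4 colors are needed.
4 colors suffice: A=2, B=4, C=3, D=1, E=2, F=2, G=3, H=1. No two adjacent vertices share a color.

4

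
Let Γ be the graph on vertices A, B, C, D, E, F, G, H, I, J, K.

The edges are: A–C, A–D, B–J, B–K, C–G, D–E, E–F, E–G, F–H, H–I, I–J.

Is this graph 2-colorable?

No

The cycle D-A-C-G-E-D has odd length 5, so it cannot be 2-colored; at least 3 colors are needed.
So 2 colors are not enough.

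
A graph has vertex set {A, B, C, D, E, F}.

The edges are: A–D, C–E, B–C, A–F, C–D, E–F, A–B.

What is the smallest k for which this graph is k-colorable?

3

The cycle A-F-E-C-B-A has odd length 5, so it cannot be 2-colored; at least 3 colors are needed.
3 colors suffice: color red → {A, C}; color blue → {B, D, E}; color green → {F}. Each edge has distinct colors on its endpoints.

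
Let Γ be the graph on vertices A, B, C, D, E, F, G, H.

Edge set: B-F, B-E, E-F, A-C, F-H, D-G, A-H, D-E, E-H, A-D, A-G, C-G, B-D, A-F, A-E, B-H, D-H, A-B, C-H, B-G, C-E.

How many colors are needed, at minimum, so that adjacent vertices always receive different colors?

A, B, E, F, H are mutually adjacent (a clique of size 5), so at least 5 colors are needed.
One proper 5-coloring: A=red, B=green, C=green, D=purple, E=yellow, F=purple, G=blue, H=blue. Every edge joins two different colors.

5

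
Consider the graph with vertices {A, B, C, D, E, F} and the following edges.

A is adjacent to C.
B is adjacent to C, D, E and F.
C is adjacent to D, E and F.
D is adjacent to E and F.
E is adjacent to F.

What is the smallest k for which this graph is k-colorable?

B, C, D, E, F are mutually adjacent (a clique of size 5), so at least 5 colors are needed.
A valid assignment using 5 colors: A=2, B=2, C=1, D=4, E=5, F=3. Each edge has distinct colors on its endpoints.

5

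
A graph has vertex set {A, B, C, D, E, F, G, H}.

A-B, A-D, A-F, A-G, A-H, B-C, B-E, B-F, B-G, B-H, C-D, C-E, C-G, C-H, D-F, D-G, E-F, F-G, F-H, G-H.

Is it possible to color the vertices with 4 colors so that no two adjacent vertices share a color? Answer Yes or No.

No

A, B, F, G, H are mutually adjacent (a clique of size 5), so at least 5 colors are needed.
So 4 colors are not enough.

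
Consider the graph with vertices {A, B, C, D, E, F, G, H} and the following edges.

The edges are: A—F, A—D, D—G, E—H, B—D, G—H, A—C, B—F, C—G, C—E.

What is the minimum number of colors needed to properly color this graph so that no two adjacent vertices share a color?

B and D are adjacent, so at least 2 colors are needed.
2 colors suffice: A=blue, B=blue, C=red, D=red, E=blue, F=red, G=blue, H=red. Each edge has distinct colors on its endpoints.

2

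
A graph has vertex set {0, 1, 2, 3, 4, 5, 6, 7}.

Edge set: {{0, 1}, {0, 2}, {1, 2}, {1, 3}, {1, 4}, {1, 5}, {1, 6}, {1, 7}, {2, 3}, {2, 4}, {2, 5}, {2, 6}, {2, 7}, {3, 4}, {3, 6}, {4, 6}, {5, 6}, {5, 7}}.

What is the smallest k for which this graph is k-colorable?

5

1, 2, 3, 4, 6 form a clique, so at least 5 colors are needed.
5 colors suffice: color a → {2}; color b → {1}; color c → {0, 6, 7}; color d → {4, 5}; color e → {3}. No two adjacent vertices share a color.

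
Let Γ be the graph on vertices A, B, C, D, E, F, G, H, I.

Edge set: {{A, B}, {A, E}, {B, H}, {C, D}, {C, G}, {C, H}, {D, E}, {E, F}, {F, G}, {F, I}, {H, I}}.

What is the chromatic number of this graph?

The cycle F-E-D-C-G-F has odd length 5, so it cannot be 2-colored; at least 3 colors are needed.
3 colors suffice: A=blue, B=red, C=red, D=blue, E=red, F=blue, G=green, H=blue, I=red. No two adjacent vertices share a color.

3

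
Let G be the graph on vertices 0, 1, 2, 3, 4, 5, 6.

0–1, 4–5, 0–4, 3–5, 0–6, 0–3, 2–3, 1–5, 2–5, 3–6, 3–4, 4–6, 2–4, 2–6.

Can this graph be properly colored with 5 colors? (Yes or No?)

Yes

The chromatic number is 4. 0, 3, 4, 6 form a clique, so at least 4 colors are needed.
4 colors suffice: 0=c, 1=a, 2=c, 3=b, 4=a, 5=d, 6=d.
Since 5 ≥ 4, a proper 5-coloring certainly exists.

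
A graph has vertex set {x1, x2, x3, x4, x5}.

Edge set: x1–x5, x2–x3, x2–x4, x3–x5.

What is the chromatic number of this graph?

x1 and x5 are adjacent, so at least 2 colors are needed.
2 colors suffice: color 1 → {x2, x5}; color 2 → {x1, x3, x4}. Each edge has distinct colors on its endpoints.

2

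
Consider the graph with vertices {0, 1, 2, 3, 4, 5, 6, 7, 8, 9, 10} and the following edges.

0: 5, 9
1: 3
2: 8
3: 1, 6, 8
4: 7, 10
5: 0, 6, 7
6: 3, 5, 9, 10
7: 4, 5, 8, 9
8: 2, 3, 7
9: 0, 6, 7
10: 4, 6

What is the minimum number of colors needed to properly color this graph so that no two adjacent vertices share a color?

3

The cycle 10-4-7-5-6-10 has odd length 5, so it cannot be 2-colored; at least 3 colors are needed.
3 colors suffice: color red → {0, 1, 2, 6, 7}; color blue → {4, 5, 8, 9}; color green → {3, 10}. No two adjacent vertices share a color.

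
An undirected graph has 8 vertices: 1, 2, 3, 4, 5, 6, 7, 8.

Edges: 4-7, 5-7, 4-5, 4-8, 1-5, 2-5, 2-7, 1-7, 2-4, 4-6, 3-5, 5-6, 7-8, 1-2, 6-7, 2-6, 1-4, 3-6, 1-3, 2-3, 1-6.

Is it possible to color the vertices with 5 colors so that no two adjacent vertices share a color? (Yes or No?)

1, 2, 4, 5, 6, 7 form a clique, so at least 6 colors are needed.
So 5 colors are not enough.

No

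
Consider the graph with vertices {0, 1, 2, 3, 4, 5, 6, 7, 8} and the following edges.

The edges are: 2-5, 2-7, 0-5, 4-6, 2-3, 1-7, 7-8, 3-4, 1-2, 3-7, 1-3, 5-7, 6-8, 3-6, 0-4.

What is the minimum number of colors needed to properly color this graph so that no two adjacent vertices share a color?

4

1, 2, 3, 7 are pairwise adjacent (a clique of size 4), so at least 4 colors are needed.
4 colors suffice: 0=b, 1=d, 2=c, 3=a, 4=c, 5=a, 6=b, 7=b, 8=a. Every edge joins two different colors.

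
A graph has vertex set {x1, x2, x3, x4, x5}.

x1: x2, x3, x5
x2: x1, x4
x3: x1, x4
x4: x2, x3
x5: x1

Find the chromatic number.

2

x1 and x2 are adjacent, so at least 2 colors are needed.
A valid assignment using 2 colors: x1=1, x2=2, x3=2, x4=1, x5=2. Each edge has distinct colors on its endpoints.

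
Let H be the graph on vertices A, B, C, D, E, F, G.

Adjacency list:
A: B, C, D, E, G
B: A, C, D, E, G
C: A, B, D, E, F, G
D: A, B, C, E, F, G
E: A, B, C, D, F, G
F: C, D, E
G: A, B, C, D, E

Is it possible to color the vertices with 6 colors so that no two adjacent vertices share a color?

The chromatic number is 6. A, B, C, D, E, G are pairwise adjacent (a clique of size 6), so at least 6 colors are needed.
A valid assignment using 6 colors: A=4, B=6, C=3, D=2, E=1, F=4, G=5.
That is already a proper 6-coloring.

Yes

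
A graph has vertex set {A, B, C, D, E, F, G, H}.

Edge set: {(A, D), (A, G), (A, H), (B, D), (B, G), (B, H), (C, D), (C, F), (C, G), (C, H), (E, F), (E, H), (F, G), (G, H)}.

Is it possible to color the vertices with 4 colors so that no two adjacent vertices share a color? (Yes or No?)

Yes

The chromatic number is 3. A, G, H are mutually adjacent, so at least 3 colors are needed.
3 colors suffice: color red → {D, F, H}; color blue → {E, G}; color green → {A, B, C}.
Since 4 ≥ 3, a proper 4-coloring certainly exists.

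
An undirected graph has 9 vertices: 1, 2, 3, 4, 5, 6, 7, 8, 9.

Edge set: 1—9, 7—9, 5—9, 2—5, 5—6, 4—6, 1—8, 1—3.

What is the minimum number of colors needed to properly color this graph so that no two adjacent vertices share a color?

2

1 and 8 are adjacent, so at least 2 colors are needed.
A valid assignment using 2 colors: 1=red, 2=blue, 3=blue, 4=red, 5=red, 6=blue, 7=red, 8=blue, 9=blue. No two adjacent vertices share a color.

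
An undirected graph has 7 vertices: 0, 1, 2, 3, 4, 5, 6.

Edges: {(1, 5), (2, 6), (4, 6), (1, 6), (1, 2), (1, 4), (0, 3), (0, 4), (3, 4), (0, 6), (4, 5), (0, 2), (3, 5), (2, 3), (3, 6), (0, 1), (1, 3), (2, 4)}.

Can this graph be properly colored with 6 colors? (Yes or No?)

The chromatic number is 6. 0, 1, 2, 3, 4, 6 are mutually adjacent (a clique of size 6), so at least 6 colors are needed.
A valid assignment using 6 colors: 0=yellow, 1=red, 2=purple, 3=green, 4=blue, 5=yellow, 6=orange.
That is already a proper 6-coloring.

Yes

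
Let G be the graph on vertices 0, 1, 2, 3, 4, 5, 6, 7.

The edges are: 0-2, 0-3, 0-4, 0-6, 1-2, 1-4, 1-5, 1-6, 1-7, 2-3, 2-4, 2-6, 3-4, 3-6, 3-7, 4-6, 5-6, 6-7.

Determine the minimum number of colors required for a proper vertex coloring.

0, 2, 3, 4, 6 are pairwise adjacent (a clique of size 5), so at least 5 colors are needed.
5 colors suffice: color red → {6}; color blue → {4, 5, 7}; color green → {2}; color yellow → {1, 3}; color purple → {0}. Every edge joins two different colors.

5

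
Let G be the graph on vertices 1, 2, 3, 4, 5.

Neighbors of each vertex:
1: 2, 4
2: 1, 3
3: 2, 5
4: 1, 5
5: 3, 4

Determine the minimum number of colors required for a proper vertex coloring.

3

The cycle 2-1-4-5-3-2 has odd length 5, so it cannot be 2-colored; at least 3 colors are needed.
3 colors suffice: color a → {2, 4}; color b → {1, 3}; color c → {5}. Every edge joins two different colors.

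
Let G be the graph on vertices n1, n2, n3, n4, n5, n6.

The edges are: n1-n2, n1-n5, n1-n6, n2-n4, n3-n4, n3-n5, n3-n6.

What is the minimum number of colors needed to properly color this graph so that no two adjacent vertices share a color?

3

The cycle n4-n3-n6-n1-n2-n4 has odd length 5, so it cannot be 2-colored; at least 3 colors are needed.
One proper 3-coloring: n1=R, n2=B, n3=R, n4=G, n5=B, n6=B. Every edge joins two different colors.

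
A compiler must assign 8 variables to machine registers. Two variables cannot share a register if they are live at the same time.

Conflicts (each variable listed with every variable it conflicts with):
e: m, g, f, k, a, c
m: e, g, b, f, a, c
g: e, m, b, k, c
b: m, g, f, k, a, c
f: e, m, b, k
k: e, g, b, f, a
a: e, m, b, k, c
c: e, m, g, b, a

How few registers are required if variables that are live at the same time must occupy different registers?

4

e, m, a, c pairwise conflict, so at least 4 registers are needed.
Using 4 registers: e=1, m=2, g=3, b=1, f=3, k=2, a=3, c=4. Every pair that conflicts lands in different registers.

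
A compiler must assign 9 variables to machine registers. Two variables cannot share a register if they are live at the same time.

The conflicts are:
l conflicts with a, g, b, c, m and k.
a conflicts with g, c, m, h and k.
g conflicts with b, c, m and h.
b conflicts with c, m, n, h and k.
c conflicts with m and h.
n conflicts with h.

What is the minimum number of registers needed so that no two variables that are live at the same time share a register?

l, g, b, c, m pairwise conflict, so at least 5 registers are needed.
5 registers suffice: register 1 → {a, b}; register 2 → {l, h}; register 3 → {g, n, k}; register 4 → {c}; register 5 → {m}. Every pair that conflicts lands in different registers.

5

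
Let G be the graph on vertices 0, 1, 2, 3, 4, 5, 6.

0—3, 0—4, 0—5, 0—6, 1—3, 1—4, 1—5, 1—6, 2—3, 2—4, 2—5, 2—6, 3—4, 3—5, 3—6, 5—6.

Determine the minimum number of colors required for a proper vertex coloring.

4

1, 3, 5, 6 are mutually adjacent (a clique of size 4), so at least 4 colors are needed.
A valid assignment using 4 colors: 0=d, 1=d, 2=d, 3=a, 4=b, 5=b, 6=c. No two adjacent vertices share a color.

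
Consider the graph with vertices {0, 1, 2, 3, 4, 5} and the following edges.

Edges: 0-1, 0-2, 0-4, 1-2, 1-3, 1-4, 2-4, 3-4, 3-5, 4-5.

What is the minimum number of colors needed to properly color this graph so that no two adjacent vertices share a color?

0, 1, 2, 4 form a clique, so at least 4 colors are needed.
One proper 4-coloring: 0=d, 1=b, 2=c, 3=c, 4=a, 5=b. No two adjacent vertices share a color.

4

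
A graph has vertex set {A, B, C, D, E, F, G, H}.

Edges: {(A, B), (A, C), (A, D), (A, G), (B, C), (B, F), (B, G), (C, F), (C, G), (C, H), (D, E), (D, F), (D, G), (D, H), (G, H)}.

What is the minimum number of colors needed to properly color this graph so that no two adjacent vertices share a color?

A, B, C, G form a clique, so at least 4 colors are needed.
4 colors suffice: color 1 → {E, F, G}; color 2 → {C, D}; color 3 → {A, H}; color 4 → {B}. Each edge has distinct colors on its endpoints.

4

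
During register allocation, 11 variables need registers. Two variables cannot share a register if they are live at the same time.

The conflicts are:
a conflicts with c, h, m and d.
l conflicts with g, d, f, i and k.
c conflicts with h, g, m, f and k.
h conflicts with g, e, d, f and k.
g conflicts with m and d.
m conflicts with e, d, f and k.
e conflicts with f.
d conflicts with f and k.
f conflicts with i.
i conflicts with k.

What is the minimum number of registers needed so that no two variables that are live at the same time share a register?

c, h, g are mutually in conflict, so at least 3 registers are needed.
3 registers suffice: register 1 → {l, h, m}; register 2 → {a, g, f, k}; register 3 → {c, e, d, i}. No two conflicting variables share a register.

3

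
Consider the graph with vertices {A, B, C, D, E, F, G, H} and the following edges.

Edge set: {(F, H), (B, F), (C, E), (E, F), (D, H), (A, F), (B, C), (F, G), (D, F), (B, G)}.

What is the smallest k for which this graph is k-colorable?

3

D, F, H form a triangle, so at least 3 colors are needed.
3 colors suffice: color red → {C, F}; color blue → {A, B, D, E}; color green → {G, H}. No two adjacent vertices share a color.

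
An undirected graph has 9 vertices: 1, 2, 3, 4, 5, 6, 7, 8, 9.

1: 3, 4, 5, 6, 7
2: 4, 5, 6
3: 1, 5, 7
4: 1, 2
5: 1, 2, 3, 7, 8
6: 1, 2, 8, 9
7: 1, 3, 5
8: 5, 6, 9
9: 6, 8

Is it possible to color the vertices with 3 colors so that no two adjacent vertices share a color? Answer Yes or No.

No

1, 3, 5, 7 form a clique, so at least 4 colors are needed.
So 3 colors are not enough.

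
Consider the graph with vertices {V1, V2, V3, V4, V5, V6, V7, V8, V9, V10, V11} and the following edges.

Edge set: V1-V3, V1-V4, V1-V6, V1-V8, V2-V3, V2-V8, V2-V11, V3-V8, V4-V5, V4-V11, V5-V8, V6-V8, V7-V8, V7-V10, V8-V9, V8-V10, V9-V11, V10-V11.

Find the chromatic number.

3

V1, V3, V8 are mutually adjacent, so at least 3 colors are needed.
3 colors suffice: V1=blue, V2=blue, V3=green, V4=green, V5=blue, V6=green, V7=green, V8=red, V9=blue, V10=blue, V11=red. Each edge has distinct colors on its endpoints.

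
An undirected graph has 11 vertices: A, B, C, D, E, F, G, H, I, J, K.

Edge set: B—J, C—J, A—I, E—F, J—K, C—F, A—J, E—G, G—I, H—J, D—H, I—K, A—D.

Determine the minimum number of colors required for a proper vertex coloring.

The cycle I-K-J-C-F-E-G-I has odd length 7, so it cannot be 2-colored; at least 3 colors are needed.
3 colors suffice: color 1 → {D, F, I, J}; color 2 → {A, B, C, E, H, K}; color 3 → {G}. Each edge has distinct colors on its endpoints.

3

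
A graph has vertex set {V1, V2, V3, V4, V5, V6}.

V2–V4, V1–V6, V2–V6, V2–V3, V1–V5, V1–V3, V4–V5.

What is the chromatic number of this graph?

The cycle V1-V6-V2-V4-V5-V1 has odd length 5, so it cannot be 2-colored; at least 3 colors are needed.
3 colors suffice: V1=1, V2=1, V3=2, V4=3, V5=2, V6=2. Every edge joins two different colors.

3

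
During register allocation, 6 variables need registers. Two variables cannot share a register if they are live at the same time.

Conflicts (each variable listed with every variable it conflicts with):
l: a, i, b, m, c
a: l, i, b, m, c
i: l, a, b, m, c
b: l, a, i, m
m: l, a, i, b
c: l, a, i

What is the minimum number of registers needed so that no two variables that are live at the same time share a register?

l, a, i, b, m are mutually in conflict, so at least 5 registers are needed.
5 registers suffice: register 1 → {l}; register 2 → {a}; register 3 → {i}; register 4 → {m, c}; register 5 → {b}. Each listed conflict is separated.

5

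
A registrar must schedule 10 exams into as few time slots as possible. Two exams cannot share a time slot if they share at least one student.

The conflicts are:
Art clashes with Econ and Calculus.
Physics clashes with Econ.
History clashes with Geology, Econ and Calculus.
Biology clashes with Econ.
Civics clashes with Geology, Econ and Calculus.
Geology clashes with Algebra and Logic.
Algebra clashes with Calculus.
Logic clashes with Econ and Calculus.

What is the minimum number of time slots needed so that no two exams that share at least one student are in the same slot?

Algebra and Calculus conflict, so at least 2 time slots are needed.
2 time slots suffice: time slot 1 → {Geology, Econ, Calculus}; time slot 2 → {Art, Physics, History, Biology, Civics, Algebra, Logic}. No two conflicting exams share a time slot.

2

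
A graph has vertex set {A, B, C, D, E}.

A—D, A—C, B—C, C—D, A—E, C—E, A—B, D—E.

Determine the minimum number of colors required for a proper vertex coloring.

4

A, C, D, E are mutually adjacent (a clique of size 4), so at least 4 colors are needed.
4 colors suffice: color 1 → {A}; color 2 → {C}; color 3 → {B, E}; color 4 → {D}. Each edge has distinct colors on its endpoints.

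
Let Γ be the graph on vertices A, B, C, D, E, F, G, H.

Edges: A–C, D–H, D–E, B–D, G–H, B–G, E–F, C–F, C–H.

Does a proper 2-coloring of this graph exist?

The cycle F-C-H-D-E-F has odd length 5, so it cannot be 2-colored; at least 3 colors are needed.
So 2 colors are not enough.

No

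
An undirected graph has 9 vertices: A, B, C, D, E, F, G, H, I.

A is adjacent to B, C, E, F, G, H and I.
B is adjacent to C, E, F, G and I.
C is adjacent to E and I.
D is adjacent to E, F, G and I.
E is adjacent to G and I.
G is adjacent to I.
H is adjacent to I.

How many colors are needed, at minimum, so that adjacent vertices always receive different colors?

A, B, C, E, I are pairwise adjacent (a clique of size 5), so at least 5 colors are needed.
One proper 5-coloring: A=red, B=green, C=purple, D=red, E=yellow, F=blue, G=purple, H=green, I=blue. No two adjacent vertices share a color.

5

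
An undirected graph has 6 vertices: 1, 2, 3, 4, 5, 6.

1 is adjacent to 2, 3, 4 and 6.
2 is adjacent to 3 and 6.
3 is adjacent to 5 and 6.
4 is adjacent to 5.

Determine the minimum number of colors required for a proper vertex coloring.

4

1, 2, 3, 6 are pairwise adjacent (a clique of size 4), so at least 4 colors are needed.
A valid assignment using 4 colors: 1=blue, 2=yellow, 3=red, 4=red, 5=blue, 6=green. Every edge joins two different colors.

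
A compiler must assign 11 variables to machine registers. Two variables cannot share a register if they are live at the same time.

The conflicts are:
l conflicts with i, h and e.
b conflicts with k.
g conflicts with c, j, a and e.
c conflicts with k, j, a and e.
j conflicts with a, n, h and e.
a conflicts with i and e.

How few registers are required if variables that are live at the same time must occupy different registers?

g, c, j, a, e all conflict with each other, so at least 5 registers are needed.
5 registers suffice: register 1 → {l, k, j}; register 2 → {b, a, n, h}; register 3 → {i, e}; register 4 → {c}; register 5 → {g}. Each listed conflict is separated.

5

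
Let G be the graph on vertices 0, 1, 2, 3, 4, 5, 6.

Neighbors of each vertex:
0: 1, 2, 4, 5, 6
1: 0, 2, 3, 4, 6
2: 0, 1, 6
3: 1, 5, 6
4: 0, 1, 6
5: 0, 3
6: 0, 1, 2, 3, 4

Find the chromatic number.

0, 1, 4, 6 are mutually adjacent (a clique of size 4), so at least 4 colors are needed.
One proper 4-coloring: 0=c, 1=b, 2=d, 3=c, 4=d, 5=a, 6=a. No two adjacent vertices share a color.

4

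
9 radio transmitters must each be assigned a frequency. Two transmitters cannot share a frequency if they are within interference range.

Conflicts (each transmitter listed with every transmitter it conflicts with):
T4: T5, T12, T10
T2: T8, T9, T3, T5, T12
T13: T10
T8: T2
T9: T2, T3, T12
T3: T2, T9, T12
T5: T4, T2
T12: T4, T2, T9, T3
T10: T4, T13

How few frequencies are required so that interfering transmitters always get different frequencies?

4

T2, T9, T3, T12 all conflict with each other, so at least 4 frequencies are needed.
A valid assignment using 4 frequencies: T4=1, T2=1, T13=1, T8=2, T9=3, T3=4, T5=2, T12=2, T10=2. Every pair that conflicts lands in different frequencies.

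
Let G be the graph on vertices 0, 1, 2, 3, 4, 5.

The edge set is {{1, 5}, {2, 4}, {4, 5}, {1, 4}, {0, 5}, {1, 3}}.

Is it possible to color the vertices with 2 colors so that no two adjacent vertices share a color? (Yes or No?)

No

1, 4, 5 form a triangle, so at least 3 colors are needed.
So 2 colors are not enough.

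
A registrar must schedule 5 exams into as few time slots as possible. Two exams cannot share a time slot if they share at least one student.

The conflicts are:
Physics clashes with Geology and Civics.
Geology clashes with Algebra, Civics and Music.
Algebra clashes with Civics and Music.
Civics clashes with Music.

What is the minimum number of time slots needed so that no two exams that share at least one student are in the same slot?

4

Geology, Algebra, Civics, Music pairwise conflict, so at least 4 time slots are needed.
4 time slots suffice: time slot 1 → {Civics}; time slot 2 → {Geology}; time slot 3 → {Physics, Algebra}; time slot 4 → {Music}. Every pair that conflicts lands in different time slots.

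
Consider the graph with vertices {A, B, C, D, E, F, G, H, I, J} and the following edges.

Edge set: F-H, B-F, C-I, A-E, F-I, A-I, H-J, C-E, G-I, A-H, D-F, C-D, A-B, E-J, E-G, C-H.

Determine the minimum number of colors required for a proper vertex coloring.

A and E are adjacent, so at least 2 colors are needed.
2 colors suffice: color 1 → {A, C, F, G, J}; color 2 → {B, D, E, H, I}. Each edge has distinct colors on its endpoints.

2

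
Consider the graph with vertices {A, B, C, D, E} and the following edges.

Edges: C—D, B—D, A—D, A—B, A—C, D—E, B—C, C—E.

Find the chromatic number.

A, B, C, D are pairwise adjacent (a clique of size 4), so at least 4 colors are needed.
4 colors suffice: color 1 → {C}; color 2 → {D}; color 3 → {B, E}; color 4 → {A}. No two adjacent vertices share a color.

4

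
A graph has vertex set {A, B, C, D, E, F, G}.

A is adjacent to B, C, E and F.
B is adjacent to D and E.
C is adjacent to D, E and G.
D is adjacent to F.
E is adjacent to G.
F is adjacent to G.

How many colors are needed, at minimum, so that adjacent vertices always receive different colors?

C, E, G are mutually adjacent, so at least 3 colors are needed.
A valid assignment using 3 colors: A=green, B=red, C=red, D=blue, E=blue, F=red, G=green. No two adjacent vertices share a color.

3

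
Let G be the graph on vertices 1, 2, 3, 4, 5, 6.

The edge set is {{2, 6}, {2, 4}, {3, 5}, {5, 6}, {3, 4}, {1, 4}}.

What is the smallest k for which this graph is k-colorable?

The cycle 6-5-3-4-2-6 has odd length 5, so it cannot be 2-colored; at least 3 colors are needed.
3 colors suffice: 1=b, 2=b, 3=b, 4=a, 5=a, 6=c. Each edge has distinct colors on its endpoints.

3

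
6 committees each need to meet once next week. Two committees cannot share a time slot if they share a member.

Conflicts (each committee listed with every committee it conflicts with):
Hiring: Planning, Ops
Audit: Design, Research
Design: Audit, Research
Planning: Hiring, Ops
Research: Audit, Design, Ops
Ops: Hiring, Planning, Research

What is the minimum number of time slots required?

Audit, Design, Research are mutually in conflict, so at least 3 time slots are needed.
3 time slots suffice: Hiring=1, Audit=3, Design=2, Planning=3, Research=1, Ops=2. Each listed conflict is separated.

3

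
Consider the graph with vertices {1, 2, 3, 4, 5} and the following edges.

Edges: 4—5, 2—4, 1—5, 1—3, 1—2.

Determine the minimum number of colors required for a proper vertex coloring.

2

2 and 4 are adjacent, so at least 2 colors are needed.
2 colors suffice: color a → {1, 4}; color b → {2, 3, 5}. Each edge has distinct colors on its endpoints.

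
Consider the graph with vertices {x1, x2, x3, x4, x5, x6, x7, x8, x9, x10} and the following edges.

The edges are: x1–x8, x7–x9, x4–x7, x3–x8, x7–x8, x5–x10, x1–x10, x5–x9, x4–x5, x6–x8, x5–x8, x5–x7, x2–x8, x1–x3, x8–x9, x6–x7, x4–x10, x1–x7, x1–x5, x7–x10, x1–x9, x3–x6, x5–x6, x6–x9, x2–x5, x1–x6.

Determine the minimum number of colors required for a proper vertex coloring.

x1, x5, x6, x7, x8, x9 are mutually adjacent (a clique of size 6), so at least 6 colors are needed.
6 colors suffice: color 1 → {x3, x5}; color 2 → {x8, x10}; color 3 → {x2, x7}; color 4 → {x1, x4}; color 5 → {x6}; color 6 → {x9}. Every edge joins two different colors.

6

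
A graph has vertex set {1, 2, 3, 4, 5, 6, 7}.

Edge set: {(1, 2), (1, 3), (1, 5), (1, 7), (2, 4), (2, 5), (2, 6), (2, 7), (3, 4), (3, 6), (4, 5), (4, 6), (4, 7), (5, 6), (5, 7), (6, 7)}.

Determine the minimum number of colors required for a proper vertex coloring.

5

2, 4, 5, 6, 7 are mutually adjacent (a clique of size 5), so at least 5 colors are needed.
5 colors suffice: color a → {1, 4}; color b → {3, 5}; color c → {6}; color d → {2}; color e → {7}. Each edge has distinct colors on its endpoints.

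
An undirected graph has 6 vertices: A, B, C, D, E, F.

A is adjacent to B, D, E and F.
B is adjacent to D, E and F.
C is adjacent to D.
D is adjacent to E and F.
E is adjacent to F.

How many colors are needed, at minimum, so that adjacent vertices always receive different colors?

A, B, D, E, F are pairwise adjacent (a clique of size 5), so at least 5 colors are needed.
A valid assignment using 5 colors: A=5, B=2, C=2, D=1, E=3, F=4. Each edge has distinct colors on its endpoints.

5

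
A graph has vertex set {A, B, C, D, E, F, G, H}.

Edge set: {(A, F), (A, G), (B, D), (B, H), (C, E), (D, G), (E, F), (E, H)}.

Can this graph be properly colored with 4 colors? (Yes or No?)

Yes

The chromatic number is 3. The cycle H-B-D-G-A-F-E-H has odd length 7, so it cannot be 2-colored; at least 3 colors are needed.
One proper 3-coloring: A=2, B=1, C=2, D=2, E=1, F=3, G=1, H=2.
Since 4 ≥ 3, a proper 4-coloring certainly exists.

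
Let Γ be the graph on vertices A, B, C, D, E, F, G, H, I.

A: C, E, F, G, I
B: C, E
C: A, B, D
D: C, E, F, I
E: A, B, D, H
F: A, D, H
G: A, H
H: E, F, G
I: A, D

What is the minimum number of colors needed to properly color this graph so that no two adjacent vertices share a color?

A and C are adjacent, so at least 2 colors are needed.
2 colors suffice: color red → {A, B, D, H}; color blue → {C, E, F, G, I}. Every edge joins two different colors.

2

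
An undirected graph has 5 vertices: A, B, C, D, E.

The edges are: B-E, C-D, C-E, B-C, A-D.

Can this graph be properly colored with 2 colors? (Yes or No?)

No

B, C, E form a triangle, so at least 3 colors are needed.
So 2 colors are not enough.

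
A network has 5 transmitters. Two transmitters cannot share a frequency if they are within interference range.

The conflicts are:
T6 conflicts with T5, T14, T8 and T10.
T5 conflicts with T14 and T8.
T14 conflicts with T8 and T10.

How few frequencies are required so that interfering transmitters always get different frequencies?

4

T6, T5, T14, T8 all conflict with each other, so at least 4 frequencies are needed.
A valid assignment using 4 frequencies: T6=1, T5=3, T14=2, T8=4, T10=3. No two conflicting transmitters share a frequency.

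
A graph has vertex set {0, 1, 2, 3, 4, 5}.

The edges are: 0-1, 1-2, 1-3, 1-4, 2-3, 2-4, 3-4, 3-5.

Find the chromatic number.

1, 2, 3, 4 form a clique, so at least 4 colors are needed.
One proper 4-coloring: 0=a, 1=b, 2=d, 3=a, 4=c, 5=b. Every edge joins two different colors.

4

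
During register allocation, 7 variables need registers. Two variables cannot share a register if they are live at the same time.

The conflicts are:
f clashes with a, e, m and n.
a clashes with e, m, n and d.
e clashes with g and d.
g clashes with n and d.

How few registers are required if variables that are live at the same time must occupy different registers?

f, a, e are mutually in conflict, so at least 3 registers are needed.
A valid assignment using 3 registers: f=2, a=1, e=3, m=3, g=1, n=3, d=2. Every pair that conflicts lands in different registers.

3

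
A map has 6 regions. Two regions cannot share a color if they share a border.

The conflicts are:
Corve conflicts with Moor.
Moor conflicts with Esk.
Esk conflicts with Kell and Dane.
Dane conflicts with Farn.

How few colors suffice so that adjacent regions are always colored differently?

2

Esk and Kell conflict, so at least 2 colors are needed.
2 colors suffice: color 1 → {Corve, Esk, Farn}; color 2 → {Moor, Kell, Dane}. Every pair that conflicts lands in different colors.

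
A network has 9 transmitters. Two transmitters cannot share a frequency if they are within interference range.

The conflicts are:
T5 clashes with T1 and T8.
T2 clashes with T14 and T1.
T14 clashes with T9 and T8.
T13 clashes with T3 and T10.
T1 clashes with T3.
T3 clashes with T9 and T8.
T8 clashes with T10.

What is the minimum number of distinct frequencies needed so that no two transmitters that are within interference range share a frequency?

3

The cycle T14-T8-T3-T1-T2-T14 has odd length 5, so it cannot be 2-colored; at least 3 frequencies are needed.
3 frequencies suffice: frequency 1 → {T13, T1, T9, T8}; frequency 2 → {T5, T14, T3, T10}; frequency 3 → {T2}. Each listed conflict is separated.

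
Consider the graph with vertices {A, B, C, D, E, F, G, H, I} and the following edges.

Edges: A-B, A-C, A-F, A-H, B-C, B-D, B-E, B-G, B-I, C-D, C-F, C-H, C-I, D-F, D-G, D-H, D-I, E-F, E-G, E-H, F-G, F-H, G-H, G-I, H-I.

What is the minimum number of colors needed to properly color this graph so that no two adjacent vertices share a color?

4

A, C, F, H form a clique, so at least 4 colors are needed.
A valid assignment using 4 colors: A=4, B=1, C=3, D=4, E=4, F=2, G=3, H=1, I=2. Each edge has distinct colors on its endpoints.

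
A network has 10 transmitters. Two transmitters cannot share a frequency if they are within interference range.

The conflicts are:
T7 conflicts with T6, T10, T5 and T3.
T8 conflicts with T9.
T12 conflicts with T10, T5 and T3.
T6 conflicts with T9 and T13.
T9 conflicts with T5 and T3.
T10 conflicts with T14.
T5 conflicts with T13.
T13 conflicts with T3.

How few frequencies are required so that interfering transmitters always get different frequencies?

T10 and T14 conflict, so at least 2 frequencies are needed.
A valid assignment using 2 frequencies: T7=2, T8=1, T12=2, T6=1, T9=2, T10=1, T5=1, T13=2, T14=2, T3=1. Each listed conflict is separated.

2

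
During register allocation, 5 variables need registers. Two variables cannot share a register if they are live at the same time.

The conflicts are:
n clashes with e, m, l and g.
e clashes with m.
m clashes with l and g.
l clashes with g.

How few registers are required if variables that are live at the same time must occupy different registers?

n, m, l, g are mutually in conflict, so at least 4 registers are needed.
4 registers suffice: register 1 → {m}; register 2 → {n}; register 3 → {e, l}; register 4 → {g}. No two conflicting variables share a register.

4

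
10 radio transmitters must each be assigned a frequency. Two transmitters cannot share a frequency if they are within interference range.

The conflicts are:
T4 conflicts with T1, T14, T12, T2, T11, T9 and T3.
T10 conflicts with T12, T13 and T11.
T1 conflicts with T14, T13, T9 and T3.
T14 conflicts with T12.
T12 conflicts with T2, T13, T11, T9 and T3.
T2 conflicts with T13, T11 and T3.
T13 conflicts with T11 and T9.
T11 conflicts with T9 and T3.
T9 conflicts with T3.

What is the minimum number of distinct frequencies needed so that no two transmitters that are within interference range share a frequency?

T4, T12, T11, T9, T3 are mutually in conflict, so at least 5 frequencies are needed.
5 frequencies suffice: frequency 1 → {T1, T12}; frequency 2 → {T4, T13}; frequency 3 → {T14, T11}; frequency 4 → {T10, T2, T9}; frequency 5 → {T3}. Every pair that conflicts lands in different frequencies.

5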